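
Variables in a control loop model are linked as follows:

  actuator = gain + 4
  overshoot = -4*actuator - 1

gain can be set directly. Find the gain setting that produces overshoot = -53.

Substituting into the overshoot equation gives overshoot = -4*gain - 17.
Solve -4*gain - 17 = -53: gain = (-53 + 17) / -4 = 9.

gain = 9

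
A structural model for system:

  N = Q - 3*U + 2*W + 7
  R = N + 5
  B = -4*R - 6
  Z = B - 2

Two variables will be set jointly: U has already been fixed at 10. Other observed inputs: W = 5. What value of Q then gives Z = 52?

With U held at 10:
Substituting into the N equation gives N = Q - 13.
Substituting into the R equation gives R = Q - 8.
This gives B = -4*Q + 26.
So Z = -4*Q + 24.
Solve -4*Q + 24 = 52: Q = (52 - 24) / -4 = -7.

Q = -7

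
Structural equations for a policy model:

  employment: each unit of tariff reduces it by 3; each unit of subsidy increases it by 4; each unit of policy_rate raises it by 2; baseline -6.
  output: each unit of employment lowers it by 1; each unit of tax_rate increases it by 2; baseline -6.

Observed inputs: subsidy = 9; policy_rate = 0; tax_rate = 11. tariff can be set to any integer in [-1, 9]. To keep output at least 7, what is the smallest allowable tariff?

Substituting into the employment equation gives employment = -3*tariff + 30.
So output = 3*tariff - 14.
Require 3*tariff - 14 ≥ 7, so tariff ≥ 7.
The smallest integer in [-1, 9] satisfying this is 7.

tariff = 7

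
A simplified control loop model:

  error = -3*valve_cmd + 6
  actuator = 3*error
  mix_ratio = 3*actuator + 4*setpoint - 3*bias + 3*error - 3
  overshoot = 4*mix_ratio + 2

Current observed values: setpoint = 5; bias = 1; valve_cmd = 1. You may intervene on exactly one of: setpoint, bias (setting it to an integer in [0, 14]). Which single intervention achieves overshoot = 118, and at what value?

Intervening on setpoint: overshoot = 16*setpoint + 122. Reaching 118 requires setpoint = -1/4, not an integer.
Intervening on bias: with other inputs at their observed values, overshoot = -12*bias + 214. Solving for 118 gives bias = 8, within [0, 14].

set bias = 8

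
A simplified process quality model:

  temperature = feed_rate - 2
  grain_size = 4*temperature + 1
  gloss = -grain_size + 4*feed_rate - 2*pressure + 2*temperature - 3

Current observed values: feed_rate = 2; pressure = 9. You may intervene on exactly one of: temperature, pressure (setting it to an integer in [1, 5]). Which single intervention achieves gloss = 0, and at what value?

set pressure = 2

Intervening on temperature: gloss = -2*temperature - 14. Reaching 0 requires temperature = -7, outside [1, 5].
Intervening on pressure: with other inputs at their observed values, gloss = -2*pressure + 4. Solving for 0 gives pressure = 2, within [1, 5].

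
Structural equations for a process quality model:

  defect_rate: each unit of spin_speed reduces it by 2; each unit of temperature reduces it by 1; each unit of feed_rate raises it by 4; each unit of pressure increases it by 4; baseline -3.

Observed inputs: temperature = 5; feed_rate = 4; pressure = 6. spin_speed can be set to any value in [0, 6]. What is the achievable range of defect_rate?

20 to 32

Substituting into the defect_rate equation gives defect_rate = -2*spin_speed + 32.
Linear in spin_speed, so extremes are at the endpoints: spin_speed = 0 gives defect_rate = 32; spin_speed = 6 gives defect_rate = 20.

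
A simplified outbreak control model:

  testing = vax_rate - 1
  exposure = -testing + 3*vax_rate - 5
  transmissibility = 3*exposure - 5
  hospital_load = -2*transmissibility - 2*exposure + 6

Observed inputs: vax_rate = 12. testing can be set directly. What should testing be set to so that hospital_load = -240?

testing = -1

Intervening on testing fixes its value directly, overriding its dependence on vax_rate.
Substituting into the exposure equation gives exposure = -testing + 31.
Substituting into the transmissibility equation gives transmissibility = -3*testing + 88.
So hospital_load = 8*testing - 232.
Solve 8*testing - 232 = -240: testing = (-240 + 232) / 8 = -1.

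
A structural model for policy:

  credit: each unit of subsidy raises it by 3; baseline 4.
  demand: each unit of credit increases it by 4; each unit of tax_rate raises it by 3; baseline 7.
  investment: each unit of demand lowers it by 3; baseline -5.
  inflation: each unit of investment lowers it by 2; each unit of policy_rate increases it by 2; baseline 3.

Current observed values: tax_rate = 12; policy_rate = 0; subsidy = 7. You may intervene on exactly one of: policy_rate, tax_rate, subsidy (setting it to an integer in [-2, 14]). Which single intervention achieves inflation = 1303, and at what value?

set subsidy = 13

Intervening on policy_rate: inflation = 2*policy_rate + 871. Reaching 1303 requires policy_rate = 216, outside [-2, 14].
Intervening on tax_rate: inflation = 18*tax_rate + 655. Reaching 1303 requires tax_rate = 36, outside [-2, 14].
Intervening on subsidy: with other inputs at their observed values, inflation = 72*subsidy + 367. Solving for 1303 gives subsidy = 13, within [-2, 14].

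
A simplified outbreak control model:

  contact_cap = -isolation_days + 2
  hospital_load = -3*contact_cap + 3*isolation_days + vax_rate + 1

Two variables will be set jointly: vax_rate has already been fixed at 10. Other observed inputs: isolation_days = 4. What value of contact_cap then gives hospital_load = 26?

With vax_rate held at 10:
Intervening on contact_cap fixes its value directly, overriding its dependence on isolation_days.
Substituting into the hospital_load equation gives hospital_load = -3*contact_cap + 23.
Solve -3*contact_cap + 23 = 26: contact_cap = (26 - 23) / -3 = -1.

contact_cap = -1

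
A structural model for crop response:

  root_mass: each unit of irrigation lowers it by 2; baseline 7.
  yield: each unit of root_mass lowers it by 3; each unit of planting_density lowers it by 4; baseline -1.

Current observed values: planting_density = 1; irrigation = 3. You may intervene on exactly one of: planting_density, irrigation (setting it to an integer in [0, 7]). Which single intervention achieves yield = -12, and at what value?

set planting_density = 2

Intervening on planting_density: with other inputs at their observed values, yield = -4*planting_density - 4. Solving for -12 gives planting_density = 2, within [0, 7].
Intervening on irrigation: yield = 6*irrigation - 26. Reaching -12 requires irrigation = 7/3, not an integer.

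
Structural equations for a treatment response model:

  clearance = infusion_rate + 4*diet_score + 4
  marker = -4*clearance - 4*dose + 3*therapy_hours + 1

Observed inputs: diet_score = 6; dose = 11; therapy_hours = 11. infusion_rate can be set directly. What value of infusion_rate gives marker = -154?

infusion_rate = 8

Substituting into the clearance equation gives clearance = infusion_rate + 28.
marker becomes -4*infusion_rate - 122.
Solve -4*infusion_rate - 122 = -154: infusion_rate = (-154 + 122) / -4 = 8.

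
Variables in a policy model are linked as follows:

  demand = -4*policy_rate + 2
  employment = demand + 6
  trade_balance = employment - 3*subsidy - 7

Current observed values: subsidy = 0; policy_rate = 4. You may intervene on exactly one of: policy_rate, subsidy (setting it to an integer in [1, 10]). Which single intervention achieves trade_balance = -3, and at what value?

set policy_rate = 1

Intervening on policy_rate: with other inputs at their observed values, trade_balance = -4*policy_rate + 1. Solving for -3 gives policy_rate = 1, within [1, 10].
Intervening on subsidy: trade_balance = -3*subsidy - 15. Reaching -3 requires subsidy = -4, outside [1, 10].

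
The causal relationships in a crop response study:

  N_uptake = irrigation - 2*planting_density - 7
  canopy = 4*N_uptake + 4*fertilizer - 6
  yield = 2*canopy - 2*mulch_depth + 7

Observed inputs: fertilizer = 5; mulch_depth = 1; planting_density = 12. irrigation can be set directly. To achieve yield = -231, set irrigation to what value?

Substituting into the N_uptake equation gives N_uptake = irrigation - 31.
Substituting into the canopy equation gives canopy = 4*irrigation - 110.
Substituting into the yield equation gives yield = 8*irrigation - 215.
Solve 8*irrigation - 215 = -231: irrigation = (-231 + 215) / 8 = -2.

irrigation = -2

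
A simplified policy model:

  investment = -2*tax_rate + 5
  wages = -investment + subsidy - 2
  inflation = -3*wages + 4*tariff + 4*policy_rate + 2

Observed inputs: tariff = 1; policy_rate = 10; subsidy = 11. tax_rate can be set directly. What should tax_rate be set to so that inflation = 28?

Substituting into the wages equation gives wages = 2*tax_rate + 4.
So inflation = -6*tax_rate + 34.
Solve -6*tax_rate + 34 = 28: tax_rate = (28 - 34) / -6 = 1.

tax_rate = 1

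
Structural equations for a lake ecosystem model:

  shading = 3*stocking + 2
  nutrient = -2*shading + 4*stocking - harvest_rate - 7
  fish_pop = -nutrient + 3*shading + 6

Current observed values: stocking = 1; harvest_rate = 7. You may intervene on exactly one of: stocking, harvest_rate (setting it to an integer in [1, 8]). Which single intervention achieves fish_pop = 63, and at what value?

set stocking = 3

Intervening on stocking: with other inputs at their observed values, fish_pop = 11*stocking + 30. Solving for 63 gives stocking = 3, within [1, 8].
Intervening on harvest_rate: fish_pop = harvest_rate + 34. Reaching 63 requires harvest_rate = 29, outside [1, 8].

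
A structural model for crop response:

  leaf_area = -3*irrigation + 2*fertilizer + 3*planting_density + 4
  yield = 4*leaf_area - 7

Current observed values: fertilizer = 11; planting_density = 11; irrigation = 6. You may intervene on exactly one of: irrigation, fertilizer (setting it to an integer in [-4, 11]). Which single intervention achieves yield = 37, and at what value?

set fertilizer = -4

Intervening on irrigation: yield = -12*irrigation + 229. Reaching 37 requires irrigation = 16, outside [-4, 11].
Intervening on fertilizer: with other inputs at their observed values, yield = 8*fertilizer + 69. Solving for 37 gives fertilizer = -4, within [-4, 11].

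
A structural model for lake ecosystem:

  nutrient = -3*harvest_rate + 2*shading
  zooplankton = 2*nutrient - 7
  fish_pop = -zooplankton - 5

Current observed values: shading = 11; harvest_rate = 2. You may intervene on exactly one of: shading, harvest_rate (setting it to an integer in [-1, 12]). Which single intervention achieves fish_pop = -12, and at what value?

set harvest_rate = 5

Intervening on shading: fish_pop = -4*shading + 14. Reaching -12 requires shading = 13/2, not an integer.
Intervening on harvest_rate: with other inputs at their observed values, fish_pop = 6*harvest_rate - 42. Solving for -12 gives harvest_rate = 5, within [-1, 12].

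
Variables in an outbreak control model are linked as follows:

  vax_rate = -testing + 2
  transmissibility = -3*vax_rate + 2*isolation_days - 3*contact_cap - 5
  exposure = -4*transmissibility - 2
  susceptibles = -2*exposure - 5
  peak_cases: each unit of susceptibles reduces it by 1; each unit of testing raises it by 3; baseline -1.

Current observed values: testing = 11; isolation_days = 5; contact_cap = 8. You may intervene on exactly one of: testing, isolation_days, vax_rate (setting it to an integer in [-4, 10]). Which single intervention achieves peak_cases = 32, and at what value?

Intervening on testing: with other inputs at their observed values, peak_cases = -21*testing + 200. Solving for 32 gives testing = 8, within [-4, 10].
Intervening on isolation_days: peak_cases = -16*isolation_days + 49. Reaching 32 requires isolation_days = 17/16, not an integer.
Intervening on vax_rate: peak_cases = 24*vax_rate + 185. Reaching 32 requires vax_rate = -51/8, not an integer.

set testing = 8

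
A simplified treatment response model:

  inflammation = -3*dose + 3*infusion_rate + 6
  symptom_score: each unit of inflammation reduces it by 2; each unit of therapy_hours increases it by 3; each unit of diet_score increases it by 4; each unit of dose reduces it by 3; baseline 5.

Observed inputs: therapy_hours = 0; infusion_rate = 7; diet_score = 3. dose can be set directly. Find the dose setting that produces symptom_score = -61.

dose = -8

Substituting into the inflammation equation gives inflammation = -3*dose + 27.
So symptom_score = 3*dose - 37.
Solve 3*dose - 37 = -61: dose = (-61 + 37) / 3 = -8.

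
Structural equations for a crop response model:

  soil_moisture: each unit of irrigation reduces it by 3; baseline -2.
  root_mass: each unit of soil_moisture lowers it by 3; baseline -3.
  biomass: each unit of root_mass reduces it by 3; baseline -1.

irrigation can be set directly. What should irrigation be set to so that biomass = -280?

irrigation = 10

Substituting into the root_mass equation gives root_mass = 9*irrigation + 3.
Substituting into the biomass equation gives biomass = -27*irrigation - 10.
Solve -27*irrigation - 10 = -280: irrigation = (-280 + 10) / -27 = 10.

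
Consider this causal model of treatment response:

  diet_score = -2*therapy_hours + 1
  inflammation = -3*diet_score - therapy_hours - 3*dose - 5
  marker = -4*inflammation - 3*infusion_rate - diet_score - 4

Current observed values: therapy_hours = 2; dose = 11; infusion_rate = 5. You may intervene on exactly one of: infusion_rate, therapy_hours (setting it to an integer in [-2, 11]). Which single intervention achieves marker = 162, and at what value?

set therapy_hours = -1

Intervening on infusion_rate: marker = -3*infusion_rate + 123. Reaching 162 requires infusion_rate = -13, outside [-2, 11].
Intervening on therapy_hours: with other inputs at their observed values, marker = -18*therapy_hours + 144. Solving for 162 gives therapy_hours = -1, within [-2, 11].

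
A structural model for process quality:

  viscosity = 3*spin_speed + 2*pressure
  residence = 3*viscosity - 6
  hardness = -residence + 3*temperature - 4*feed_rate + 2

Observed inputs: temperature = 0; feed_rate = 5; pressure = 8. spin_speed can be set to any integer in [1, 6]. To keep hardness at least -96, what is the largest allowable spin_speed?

Substituting into the viscosity equation gives viscosity = 3*spin_speed + 16.
This gives residence = 9*spin_speed + 42.
hardness becomes -9*spin_speed - 60.
Require -9*spin_speed - 60 ≥ -96, so spin_speed ≤ 4.
The largest integer in [1, 6] satisfying this is 4.

spin_speed = 4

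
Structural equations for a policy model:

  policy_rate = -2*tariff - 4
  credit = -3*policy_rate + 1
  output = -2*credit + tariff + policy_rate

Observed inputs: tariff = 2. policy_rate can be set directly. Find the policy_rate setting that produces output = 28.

policy_rate = 4

Intervening on policy_rate fixes its value directly, overriding its dependence on tariff.
Substituting into the output equation gives output = 7*policy_rate.
Solve 7*policy_rate = 28: policy_rate = 28 / 7 = 4.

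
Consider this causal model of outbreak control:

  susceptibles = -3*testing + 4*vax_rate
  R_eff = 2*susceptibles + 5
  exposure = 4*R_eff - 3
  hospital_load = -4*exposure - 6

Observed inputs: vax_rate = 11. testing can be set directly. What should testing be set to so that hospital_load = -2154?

testing = -7

Substituting into the susceptibles equation gives susceptibles = -3*testing + 44.
This gives R_eff = -6*testing + 93.
exposure becomes -24*testing + 369.
Substituting into the hospital_load equation gives hospital_load = 96*testing - 1482.
Solve 96*testing - 1482 = -2154: testing = (-2154 + 1482) / 96 = -7.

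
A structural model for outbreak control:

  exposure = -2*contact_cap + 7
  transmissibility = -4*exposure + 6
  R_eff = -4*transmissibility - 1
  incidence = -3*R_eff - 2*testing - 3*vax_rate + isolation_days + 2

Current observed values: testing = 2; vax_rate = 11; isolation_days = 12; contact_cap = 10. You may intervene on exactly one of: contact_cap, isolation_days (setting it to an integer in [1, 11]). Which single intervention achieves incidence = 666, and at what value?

Intervening on contact_cap: incidence = 96*contact_cap - 284. Reaching 666 requires contact_cap = 475/48, not an integer.
Intervening on isolation_days: with other inputs at their observed values, incidence = isolation_days + 664. Solving for 666 gives isolation_days = 2, within [1, 11].

set isolation_days = 2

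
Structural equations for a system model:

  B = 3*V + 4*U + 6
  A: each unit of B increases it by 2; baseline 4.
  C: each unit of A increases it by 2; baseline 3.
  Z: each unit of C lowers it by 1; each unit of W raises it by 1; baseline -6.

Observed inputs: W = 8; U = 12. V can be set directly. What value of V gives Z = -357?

V = 11

Substituting into the B equation gives B = 3*V + 54.
A becomes 6*V + 112.
Substituting into the C equation gives C = 12*V + 227.
Substituting into the Z equation gives Z = -12*V - 225.
Solve -12*V - 225 = -357: V = (-357 + 225) / -12 = 11.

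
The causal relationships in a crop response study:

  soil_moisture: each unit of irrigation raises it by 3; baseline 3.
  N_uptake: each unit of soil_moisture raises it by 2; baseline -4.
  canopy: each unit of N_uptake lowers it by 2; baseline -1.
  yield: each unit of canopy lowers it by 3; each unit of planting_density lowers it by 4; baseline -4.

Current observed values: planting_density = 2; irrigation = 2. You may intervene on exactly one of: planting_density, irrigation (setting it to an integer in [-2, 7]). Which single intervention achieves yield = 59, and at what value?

Intervening on planting_density: with other inputs at their observed values, yield = -4*planting_density + 83. Solving for 59 gives planting_density = 6, within [-2, 7].
Intervening on irrigation: yield = 36*irrigation + 3. Reaching 59 requires irrigation = 14/9, not an integer.

set planting_density = 6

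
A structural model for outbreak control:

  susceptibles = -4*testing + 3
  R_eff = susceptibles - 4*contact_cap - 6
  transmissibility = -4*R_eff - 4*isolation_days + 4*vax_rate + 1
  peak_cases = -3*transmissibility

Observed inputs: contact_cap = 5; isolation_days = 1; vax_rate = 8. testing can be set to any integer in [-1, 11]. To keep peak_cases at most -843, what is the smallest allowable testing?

testing = 10

Substituting into the R_eff equation gives R_eff = -4*testing - 23.
Substituting into the transmissibility equation gives transmissibility = 16*testing + 121.
Substituting into the peak_cases equation gives peak_cases = -48*testing - 363.
Require -48*testing - 363 ≤ -843, so testing ≥ 10.
The smallest integer in [-1, 11] satisfying this is 10.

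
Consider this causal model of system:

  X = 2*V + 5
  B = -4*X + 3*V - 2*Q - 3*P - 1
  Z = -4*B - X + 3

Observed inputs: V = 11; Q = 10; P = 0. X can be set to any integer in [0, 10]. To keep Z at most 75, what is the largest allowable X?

Intervening on X fixes its value directly, overriding its dependence on V.
Substituting into the B equation gives B = -4*X + 12.
This gives Z = 15*X - 45.
Require 15*X - 45 ≤ 75, so X ≤ 8.
The largest integer in [0, 10] satisfying this is 8.

X = 8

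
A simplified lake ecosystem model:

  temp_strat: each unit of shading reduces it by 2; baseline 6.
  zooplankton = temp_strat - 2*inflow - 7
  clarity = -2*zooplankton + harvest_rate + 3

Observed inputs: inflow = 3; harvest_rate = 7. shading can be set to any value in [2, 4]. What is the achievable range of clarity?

Substituting into the zooplankton equation gives zooplankton = -2*shading - 7.
So clarity = 4*shading + 24.
Linear in shading, so extremes are at the endpoints: shading = 2 gives clarity = 32; shading = 4 gives clarity = 40.

32 to 40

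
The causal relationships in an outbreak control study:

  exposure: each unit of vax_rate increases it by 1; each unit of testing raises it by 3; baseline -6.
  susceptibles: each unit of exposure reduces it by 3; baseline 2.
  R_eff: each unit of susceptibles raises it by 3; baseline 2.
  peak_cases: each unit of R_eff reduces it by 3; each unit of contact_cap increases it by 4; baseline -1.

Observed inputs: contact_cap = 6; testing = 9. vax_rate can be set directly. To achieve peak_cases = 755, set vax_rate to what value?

vax_rate = 7

Substituting into the exposure equation gives exposure = vax_rate + 21.
susceptibles becomes -3*vax_rate - 61.
R_eff becomes -9*vax_rate - 181.
Substituting into the peak_cases equation gives peak_cases = 27*vax_rate + 566.
Solve 27*vax_rate + 566 = 755: vax_rate = (755 - 566) / 27 = 7.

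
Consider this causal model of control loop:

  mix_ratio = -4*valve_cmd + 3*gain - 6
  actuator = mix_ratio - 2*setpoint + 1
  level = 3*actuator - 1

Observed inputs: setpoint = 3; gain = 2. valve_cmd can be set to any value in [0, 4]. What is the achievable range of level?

Substituting into the mix_ratio equation gives mix_ratio = -4*valve_cmd.
Substituting into the actuator equation gives actuator = -4*valve_cmd - 5.
Substituting into the level equation gives level = -12*valve_cmd - 16.
Linear in valve_cmd, so extremes are at the endpoints: valve_cmd = 0 gives level = -16; valve_cmd = 4 gives level = -64.

-64 to -16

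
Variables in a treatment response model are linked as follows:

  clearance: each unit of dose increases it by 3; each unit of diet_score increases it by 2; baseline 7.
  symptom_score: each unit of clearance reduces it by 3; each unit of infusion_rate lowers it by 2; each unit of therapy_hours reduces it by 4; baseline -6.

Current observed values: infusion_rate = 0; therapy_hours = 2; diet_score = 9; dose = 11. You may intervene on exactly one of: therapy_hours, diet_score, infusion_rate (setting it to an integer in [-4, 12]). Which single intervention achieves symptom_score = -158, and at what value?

Intervening on therapy_hours: symptom_score = -4*therapy_hours - 180. Reaching -158 requires therapy_hours = -11/2, not an integer.
Intervening on diet_score: with other inputs at their observed values, symptom_score = -6*diet_score - 134. Solving for -158 gives diet_score = 4, within [-4, 12].
Intervening on infusion_rate: symptom_score = -2*infusion_rate - 188. Reaching -158 requires infusion_rate = -15, outside [-4, 12].

set diet_score = 4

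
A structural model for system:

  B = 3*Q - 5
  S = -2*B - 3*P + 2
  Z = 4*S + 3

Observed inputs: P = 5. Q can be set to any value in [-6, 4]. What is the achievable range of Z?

-105 to 135

Substituting into the S equation gives S = -6*Q - 3.
Substituting into the Z equation gives Z = -24*Q - 9.
Linear in Q, so extremes are at the endpoints: Q = -6 gives Z = 135; Q = 4 gives Z = -105.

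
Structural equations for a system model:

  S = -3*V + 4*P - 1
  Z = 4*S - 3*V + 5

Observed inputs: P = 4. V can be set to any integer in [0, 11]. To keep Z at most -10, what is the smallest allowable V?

Substituting into the S equation gives S = -3*V + 15.
Substituting into the Z equation gives Z = -15*V + 65.
Require -15*V + 65 ≤ -10, so V ≥ 5.
The smallest integer in [0, 11] satisfying this is 5.

V = 5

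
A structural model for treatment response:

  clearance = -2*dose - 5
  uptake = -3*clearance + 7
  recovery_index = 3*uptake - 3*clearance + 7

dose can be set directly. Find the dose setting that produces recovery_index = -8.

Substituting into the uptake equation gives uptake = 6*dose + 22.
This gives recovery_index = 24*dose + 88.
Solve 24*dose + 88 = -8: dose = (-8 - 88) / 24 = -4.

dose = -4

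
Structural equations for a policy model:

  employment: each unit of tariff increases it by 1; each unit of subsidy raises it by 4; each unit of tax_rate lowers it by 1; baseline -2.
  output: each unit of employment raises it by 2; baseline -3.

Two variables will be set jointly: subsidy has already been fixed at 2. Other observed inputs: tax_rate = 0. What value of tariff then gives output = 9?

With subsidy held at 2:
Substituting into the employment equation gives employment = tariff + 6.
So output = 2*tariff + 9.
Solve 2*tariff + 9 = 9: tariff = (9 - 9) / 2 = 0.

tariff = 0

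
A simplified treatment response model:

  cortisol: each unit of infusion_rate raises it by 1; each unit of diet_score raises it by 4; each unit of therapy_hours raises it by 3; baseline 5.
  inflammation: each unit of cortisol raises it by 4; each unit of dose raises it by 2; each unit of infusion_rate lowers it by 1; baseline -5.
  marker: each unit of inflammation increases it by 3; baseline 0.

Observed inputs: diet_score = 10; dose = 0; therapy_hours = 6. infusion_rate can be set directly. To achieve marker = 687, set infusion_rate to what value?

Substituting into the cortisol equation gives cortisol = infusion_rate + 63.
Substituting into the inflammation equation gives inflammation = 3*infusion_rate + 247.
So marker = 9*infusion_rate + 741.
Solve 9*infusion_rate + 741 = 687: infusion_rate = (687 - 741) / 9 = -6.

infusion_rate = -6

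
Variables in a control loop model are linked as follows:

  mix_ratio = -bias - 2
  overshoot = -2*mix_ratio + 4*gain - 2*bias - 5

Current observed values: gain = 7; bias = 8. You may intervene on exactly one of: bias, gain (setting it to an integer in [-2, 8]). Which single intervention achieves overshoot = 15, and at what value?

set gain = 4

Intervening on bias: the paths from bias to overshoot cancel (net effect zero), leaving overshoot = 27; 15 is unreachable this way.
Intervening on gain: with other inputs at their observed values, overshoot = 4*gain - 1. Solving for 15 gives gain = 4, within [-2, 8].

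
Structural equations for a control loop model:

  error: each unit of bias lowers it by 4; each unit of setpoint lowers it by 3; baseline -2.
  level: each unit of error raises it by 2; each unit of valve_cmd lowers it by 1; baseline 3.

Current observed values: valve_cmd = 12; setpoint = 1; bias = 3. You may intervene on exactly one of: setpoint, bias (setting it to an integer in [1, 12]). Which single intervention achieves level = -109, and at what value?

Intervening on setpoint: with other inputs at their observed values, level = -6*setpoint - 37. Solving for -109 gives setpoint = 12, within [1, 12].
Intervening on bias: level = -8*bias - 19. Reaching -109 requires bias = 45/4, not an integer.

set setpoint = 12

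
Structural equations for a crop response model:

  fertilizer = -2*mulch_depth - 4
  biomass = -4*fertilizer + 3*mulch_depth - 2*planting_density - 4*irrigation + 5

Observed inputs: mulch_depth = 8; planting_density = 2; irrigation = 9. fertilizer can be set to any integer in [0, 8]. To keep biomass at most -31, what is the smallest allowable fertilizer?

fertilizer = 5

Intervening on fertilizer fixes its value directly, overriding its dependence on mulch_depth.
Substituting into the biomass equation gives biomass = -4*fertilizer - 11.
Require -4*fertilizer - 11 ≤ -31, so fertilizer ≥ 5.
The smallest integer in [0, 8] satisfying this is 5.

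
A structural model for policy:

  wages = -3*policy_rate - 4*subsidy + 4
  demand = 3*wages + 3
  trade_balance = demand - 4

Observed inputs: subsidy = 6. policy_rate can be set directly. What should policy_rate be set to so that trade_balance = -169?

Substituting into the wages equation gives wages = -3*policy_rate - 20.
Substituting into the demand equation gives demand = -9*policy_rate - 57.
Substituting into the trade_balance equation gives trade_balance = -9*policy_rate - 61.
Solve -9*policy_rate - 61 = -169: policy_rate = (-169 + 61) / -9 = 12.

policy_rate = 12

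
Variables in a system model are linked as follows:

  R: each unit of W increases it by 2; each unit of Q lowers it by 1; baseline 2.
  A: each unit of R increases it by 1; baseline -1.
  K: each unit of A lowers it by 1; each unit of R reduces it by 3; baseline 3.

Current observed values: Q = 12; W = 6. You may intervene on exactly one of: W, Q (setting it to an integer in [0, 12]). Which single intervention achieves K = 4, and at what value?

set W = 5

Intervening on W: with other inputs at their observed values, K = -8*W + 44. Solving for 4 gives W = 5, within [0, 12].
Intervening on Q: K = 4*Q - 52. Reaching 4 requires Q = 14, outside [0, 12].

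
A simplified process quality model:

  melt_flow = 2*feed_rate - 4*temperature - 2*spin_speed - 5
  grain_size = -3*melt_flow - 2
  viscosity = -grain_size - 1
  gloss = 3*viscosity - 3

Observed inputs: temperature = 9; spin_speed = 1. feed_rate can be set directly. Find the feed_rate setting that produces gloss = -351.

Substituting into the melt_flow equation gives melt_flow = 2*feed_rate - 43.
grain_size becomes -6*feed_rate + 127.
Substituting into the viscosity equation gives viscosity = 6*feed_rate - 128.
Substituting into the gloss equation gives gloss = 18*feed_rate - 387.
Solve 18*feed_rate - 387 = -351: feed_rate = (-351 + 387) / 18 = 2.

feed_rate = 2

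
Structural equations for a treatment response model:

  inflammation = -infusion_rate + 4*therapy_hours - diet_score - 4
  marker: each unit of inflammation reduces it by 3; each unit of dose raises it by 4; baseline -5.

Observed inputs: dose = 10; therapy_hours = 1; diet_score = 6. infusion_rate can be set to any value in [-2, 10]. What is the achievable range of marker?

47 to 83

Substituting into the inflammation equation gives inflammation = -infusion_rate - 6.
marker becomes 3*infusion_rate + 53.
Linear in infusion_rate, so extremes are at the endpoints: infusion_rate = -2 gives marker = 47; infusion_rate = 10 gives marker = 83.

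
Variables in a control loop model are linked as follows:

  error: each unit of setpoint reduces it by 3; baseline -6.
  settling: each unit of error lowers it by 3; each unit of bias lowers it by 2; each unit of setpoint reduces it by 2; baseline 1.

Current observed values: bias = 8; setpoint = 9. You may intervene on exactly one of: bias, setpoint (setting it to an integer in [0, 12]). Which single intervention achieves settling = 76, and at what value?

Intervening on bias: with other inputs at their observed values, settling = -2*bias + 82. Solving for 76 gives bias = 3, within [0, 12].
Intervening on setpoint: settling = 7*setpoint + 3. Reaching 76 requires setpoint = 73/7, not an integer.

set bias = 3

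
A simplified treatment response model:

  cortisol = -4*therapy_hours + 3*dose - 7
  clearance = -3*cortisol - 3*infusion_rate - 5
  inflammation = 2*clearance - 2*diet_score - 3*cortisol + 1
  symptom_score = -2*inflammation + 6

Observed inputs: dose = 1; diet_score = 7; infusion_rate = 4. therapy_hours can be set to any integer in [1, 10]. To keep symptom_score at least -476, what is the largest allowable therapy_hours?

Substituting into the cortisol equation gives cortisol = -4*therapy_hours - 4.
This gives clearance = 12*therapy_hours - 5.
So inflammation = 36*therapy_hours - 11.
This gives symptom_score = -72*therapy_hours + 28.
Require -72*therapy_hours + 28 ≥ -476, so therapy_hours ≤ 7.
The largest integer in [1, 10] satisfying this is 7.

therapy_hours = 7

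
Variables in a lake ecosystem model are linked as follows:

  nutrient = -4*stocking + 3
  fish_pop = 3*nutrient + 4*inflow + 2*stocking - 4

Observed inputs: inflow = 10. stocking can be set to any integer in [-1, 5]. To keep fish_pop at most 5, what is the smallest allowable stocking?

Substituting into the fish_pop equation gives fish_pop = -10*stocking + 45.
Require -10*stocking + 45 ≤ 5, so stocking ≥ 4.
The smallest integer in [-1, 5] satisfying this is 4.

stocking = 4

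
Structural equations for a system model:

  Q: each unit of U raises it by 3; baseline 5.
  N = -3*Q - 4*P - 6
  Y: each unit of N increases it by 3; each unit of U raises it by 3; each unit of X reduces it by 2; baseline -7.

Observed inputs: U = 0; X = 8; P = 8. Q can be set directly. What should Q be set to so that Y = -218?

Q = 9

Intervening on Q fixes its value directly, overriding its dependence on U.
Substituting into the N equation gives N = -3*Q - 38.
So Y = -9*Q - 137.
Solve -9*Q - 137 = -218: Q = (-218 + 137) / -9 = 9.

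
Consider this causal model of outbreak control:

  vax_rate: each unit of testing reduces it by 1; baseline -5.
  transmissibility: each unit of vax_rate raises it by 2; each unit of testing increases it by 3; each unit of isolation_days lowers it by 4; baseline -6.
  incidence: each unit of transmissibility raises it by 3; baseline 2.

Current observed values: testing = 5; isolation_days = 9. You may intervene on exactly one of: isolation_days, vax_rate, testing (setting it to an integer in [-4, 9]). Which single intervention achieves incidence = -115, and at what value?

Intervening on isolation_days: with other inputs at their observed values, incidence = -12*isolation_days - 31. Solving for -115 gives isolation_days = 7, within [-4, 9].
Intervening on vax_rate: incidence = 6*vax_rate - 79. Reaching -115 requires vax_rate = -6, outside [-4, 9].
Intervening on testing: incidence = 3*testing - 154. Reaching -115 requires testing = 13, outside [-4, 9].

set isolation_days = 7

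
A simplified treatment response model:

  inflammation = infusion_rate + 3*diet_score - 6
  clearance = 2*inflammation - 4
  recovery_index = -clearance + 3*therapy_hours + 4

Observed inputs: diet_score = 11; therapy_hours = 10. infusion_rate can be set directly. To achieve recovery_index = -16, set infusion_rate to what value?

Substituting into the inflammation equation gives inflammation = infusion_rate + 27.
So clearance = 2*infusion_rate + 50.
This gives recovery_index = -2*infusion_rate - 16.
Solve -2*infusion_rate - 16 = -16: infusion_rate = (-16 + 16) / -2 = 0.

infusion_rate = 0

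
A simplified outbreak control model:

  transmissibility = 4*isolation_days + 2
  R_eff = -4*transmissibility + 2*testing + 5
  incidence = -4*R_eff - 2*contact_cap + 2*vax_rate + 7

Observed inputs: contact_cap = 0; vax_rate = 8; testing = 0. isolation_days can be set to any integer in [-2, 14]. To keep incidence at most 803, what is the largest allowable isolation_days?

isolation_days = 12

Substituting into the R_eff equation gives R_eff = -16*isolation_days - 3.
So incidence = 64*isolation_days + 35.
Require 64*isolation_days + 35 ≤ 803, so isolation_days ≤ 12.
The largest integer in [-2, 14] satisfying this is 12.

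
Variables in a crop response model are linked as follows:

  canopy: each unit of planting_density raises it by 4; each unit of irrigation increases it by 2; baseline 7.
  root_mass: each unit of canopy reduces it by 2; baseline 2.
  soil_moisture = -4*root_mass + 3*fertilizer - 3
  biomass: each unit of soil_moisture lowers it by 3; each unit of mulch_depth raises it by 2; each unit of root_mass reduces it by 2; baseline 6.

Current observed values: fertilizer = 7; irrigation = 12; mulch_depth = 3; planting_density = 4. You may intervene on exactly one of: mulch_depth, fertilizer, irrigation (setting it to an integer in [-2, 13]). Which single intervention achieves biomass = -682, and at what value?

set irrigation = 5

Intervening on mulch_depth: biomass = 2*mulch_depth - 968. Reaching -682 requires mulch_depth = 143, outside [-2, 13].
Intervening on fertilizer: biomass = -9*fertilizer - 899. Reaching -682 requires fertilizer = -217/9, not an integer.
Intervening on irrigation: with other inputs at their observed values, biomass = -40*irrigation - 482. Solving for -682 gives irrigation = 5, within [-2, 13].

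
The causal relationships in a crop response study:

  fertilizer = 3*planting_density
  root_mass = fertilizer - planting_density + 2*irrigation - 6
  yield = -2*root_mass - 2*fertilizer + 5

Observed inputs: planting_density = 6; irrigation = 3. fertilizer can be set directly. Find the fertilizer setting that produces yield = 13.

Intervening on fertilizer fixes its value directly, overriding its dependence on planting_density.
Substituting into the root_mass equation gives root_mass = fertilizer - 6.
So yield = -4*fertilizer + 17.
Solve -4*fertilizer + 17 = 13: fertilizer = (13 - 17) / -4 = 1.

fertilizer = 1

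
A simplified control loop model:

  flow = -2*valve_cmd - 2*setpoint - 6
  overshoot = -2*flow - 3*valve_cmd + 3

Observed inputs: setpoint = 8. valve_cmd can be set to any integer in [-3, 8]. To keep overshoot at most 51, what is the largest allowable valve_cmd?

valve_cmd = 4

Substituting into the flow equation gives flow = -2*valve_cmd - 22.
Substituting into the overshoot equation gives overshoot = valve_cmd + 47.
Require valve_cmd + 47 ≤ 51, so valve_cmd ≤ 4.
The largest integer in [-3, 8] satisfying this is 4.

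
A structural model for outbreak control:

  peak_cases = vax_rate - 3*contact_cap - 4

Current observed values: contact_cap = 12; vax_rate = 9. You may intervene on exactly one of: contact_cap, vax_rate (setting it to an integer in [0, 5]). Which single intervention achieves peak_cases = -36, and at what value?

Intervening on contact_cap: peak_cases = -3*contact_cap + 5. Reaching -36 requires contact_cap = 41/3, not an integer.
Intervening on vax_rate: with other inputs at their observed values, peak_cases = vax_rate - 40. Solving for -36 gives vax_rate = 4, within [0, 5].

set vax_rate = 4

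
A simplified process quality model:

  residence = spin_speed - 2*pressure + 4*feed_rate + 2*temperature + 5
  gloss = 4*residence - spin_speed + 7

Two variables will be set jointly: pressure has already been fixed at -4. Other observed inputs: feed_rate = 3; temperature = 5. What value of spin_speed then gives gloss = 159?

spin_speed = 4

With pressure held at -4:
Substituting into the residence equation gives residence = spin_speed + 35.
This gives gloss = 3*spin_speed + 147.
Solve 3*spin_speed + 147 = 159: spin_speed = (159 - 147) / 3 = 4.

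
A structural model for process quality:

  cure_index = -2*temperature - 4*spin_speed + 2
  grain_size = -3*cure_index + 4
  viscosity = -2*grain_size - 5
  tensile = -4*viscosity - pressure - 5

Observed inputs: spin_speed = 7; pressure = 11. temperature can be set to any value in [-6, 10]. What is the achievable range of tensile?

Substituting into the cure_index equation gives cure_index = -2*temperature - 26.
This gives grain_size = 6*temperature + 82.
Substituting into the viscosity equation gives viscosity = -12*temperature - 169.
Substituting into the tensile equation gives tensile = 48*temperature + 660.
Linear in temperature, so extremes are at the endpoints: temperature = -6 gives tensile = 372; temperature = 10 gives tensile = 1140.

372 to 1140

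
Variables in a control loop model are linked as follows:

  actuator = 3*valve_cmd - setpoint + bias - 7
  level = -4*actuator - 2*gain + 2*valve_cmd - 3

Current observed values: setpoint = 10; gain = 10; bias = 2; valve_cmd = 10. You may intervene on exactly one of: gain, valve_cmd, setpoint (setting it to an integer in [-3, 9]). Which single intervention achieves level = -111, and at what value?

set setpoint = -2

Intervening on gain: level = -2*gain - 43. Reaching -111 requires gain = 34, outside [-3, 9].
Intervening on valve_cmd: level = -10*valve_cmd + 37. Reaching -111 requires valve_cmd = 74/5, not an integer.
Intervening on setpoint: with other inputs at their observed values, level = 4*setpoint - 103. Solving for -111 gives setpoint = -2, within [-3, 9].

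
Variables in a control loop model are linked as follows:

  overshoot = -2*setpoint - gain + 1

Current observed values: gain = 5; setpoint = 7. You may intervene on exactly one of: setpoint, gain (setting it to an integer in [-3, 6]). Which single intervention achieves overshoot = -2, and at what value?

set setpoint = -1

Intervening on setpoint: with other inputs at their observed values, overshoot = -2*setpoint - 4. Solving for -2 gives setpoint = -1, within [-3, 6].
Intervening on gain: overshoot = -gain - 13. Reaching -2 requires gain = -11, outside [-3, 6].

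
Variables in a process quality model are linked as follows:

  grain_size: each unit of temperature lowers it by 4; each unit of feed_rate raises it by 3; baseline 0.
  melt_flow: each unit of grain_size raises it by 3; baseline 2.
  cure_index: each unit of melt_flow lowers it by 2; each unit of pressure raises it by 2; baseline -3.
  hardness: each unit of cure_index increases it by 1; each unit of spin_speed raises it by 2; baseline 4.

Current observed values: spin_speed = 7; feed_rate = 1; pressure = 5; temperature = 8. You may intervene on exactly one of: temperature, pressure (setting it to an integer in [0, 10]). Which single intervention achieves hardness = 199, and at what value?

set pressure = 7

Intervening on temperature: hardness = 24*temperature + 3. Reaching 199 requires temperature = 49/6, not an integer.
Intervening on pressure: with other inputs at their observed values, hardness = 2*pressure + 185. Solving for 199 gives pressure = 7, within [0, 10].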